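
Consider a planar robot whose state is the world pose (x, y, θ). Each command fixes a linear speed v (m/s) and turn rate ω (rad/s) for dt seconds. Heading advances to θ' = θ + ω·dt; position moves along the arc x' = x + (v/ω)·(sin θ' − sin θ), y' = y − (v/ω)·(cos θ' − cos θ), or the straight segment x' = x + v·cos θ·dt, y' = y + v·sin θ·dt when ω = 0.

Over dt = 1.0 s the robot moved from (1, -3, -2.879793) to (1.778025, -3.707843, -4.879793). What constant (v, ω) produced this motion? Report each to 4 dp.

Δθ = -4.879793 − -2.879793 = -2.000000
ω = Δθ/dt = -2.000000/1.0 = -2.0000
R = Δx/(sin θ' − sin θ) = 0.6250
v = R·ω = 0.6250·-2.0000 = -1.2500

v = -1.2500, ω = -2.0000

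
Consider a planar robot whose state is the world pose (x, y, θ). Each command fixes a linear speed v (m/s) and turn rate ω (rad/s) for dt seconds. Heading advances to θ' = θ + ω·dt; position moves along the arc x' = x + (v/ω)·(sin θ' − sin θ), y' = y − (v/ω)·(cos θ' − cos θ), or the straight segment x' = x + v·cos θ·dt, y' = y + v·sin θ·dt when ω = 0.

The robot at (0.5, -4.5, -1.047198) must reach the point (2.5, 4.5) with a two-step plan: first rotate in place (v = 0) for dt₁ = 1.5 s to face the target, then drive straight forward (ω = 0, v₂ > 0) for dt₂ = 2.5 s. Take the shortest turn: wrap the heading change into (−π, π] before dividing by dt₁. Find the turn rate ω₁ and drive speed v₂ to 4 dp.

heading to target = atan2(4.5−-4.5, 2.5−0.5) = 1.3521
Δθ = wrap(1.3521 − -1.0472) = 2.3993; ω₁ = Δθ/dt₁ = 1.5996
distance = √((2.5−0.5)² + (4.5−-4.5)²) = 9.2195; v₂ = distance/dt₂ = 3.6878

ω₁ = 1.5996, v₂ = 3.6878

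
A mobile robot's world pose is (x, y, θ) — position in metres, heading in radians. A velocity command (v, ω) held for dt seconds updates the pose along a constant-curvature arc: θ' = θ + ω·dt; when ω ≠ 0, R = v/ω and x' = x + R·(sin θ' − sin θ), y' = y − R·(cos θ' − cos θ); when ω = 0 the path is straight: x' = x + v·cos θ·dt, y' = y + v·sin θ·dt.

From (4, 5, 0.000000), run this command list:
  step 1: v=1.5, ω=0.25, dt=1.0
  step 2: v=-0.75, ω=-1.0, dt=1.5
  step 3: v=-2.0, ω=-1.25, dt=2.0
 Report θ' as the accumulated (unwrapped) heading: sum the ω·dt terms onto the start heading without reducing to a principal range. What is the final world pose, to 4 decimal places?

step 1: θ'=0.2500 (R=6.0000) → pose (5.4844, 5.1865, 0.2500)
step 2: θ'=-1.2500 (R=0.7500) → pose (4.5871, 5.6767, -1.2500)
step 3: θ'=-3.7500 (R=1.6000) → pose (7.0200, 7.4941, -3.7500)

(7.0200, 7.4941, -3.7500)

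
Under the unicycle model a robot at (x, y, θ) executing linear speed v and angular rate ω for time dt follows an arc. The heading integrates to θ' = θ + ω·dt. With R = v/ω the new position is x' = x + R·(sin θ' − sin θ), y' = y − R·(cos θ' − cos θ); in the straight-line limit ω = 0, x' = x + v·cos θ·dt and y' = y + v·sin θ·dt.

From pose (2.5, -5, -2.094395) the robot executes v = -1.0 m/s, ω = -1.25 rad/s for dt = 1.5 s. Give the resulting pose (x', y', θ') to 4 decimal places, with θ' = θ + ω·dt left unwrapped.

(3.7820, -4.8588, -3.9694)

θ' = -2.0944 + -1.25·1.5 = -3.9694
R = v/ω = -1.0/-1.25 = 0.8000
x' = 2.5 + 0.8000·(sin -3.9694 − sin -2.0944) = 3.7820
y' = -5 − 0.8000·(cos -3.9694 − cos -2.0944) = -4.8588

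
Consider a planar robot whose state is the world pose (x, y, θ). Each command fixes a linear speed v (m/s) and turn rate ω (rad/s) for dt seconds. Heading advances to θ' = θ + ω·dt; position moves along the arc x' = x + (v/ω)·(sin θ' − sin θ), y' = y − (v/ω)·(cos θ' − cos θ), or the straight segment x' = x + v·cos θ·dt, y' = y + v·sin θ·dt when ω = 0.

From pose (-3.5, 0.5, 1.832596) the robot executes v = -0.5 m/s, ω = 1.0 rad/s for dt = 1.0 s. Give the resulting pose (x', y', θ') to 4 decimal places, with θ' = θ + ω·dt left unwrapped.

θ' = 1.8326 + 1.0·1.0 = 2.8326
R = v/ω = -0.5/1.0 = -0.5000
x' = -3.5 + -0.5000·(sin 2.8326 − sin 1.8326) = -3.1691
y' = 0.5 − -0.5000·(cos 2.8326 − cos 1.8326) = 0.1531

(-3.1691, 0.1531, 2.8326)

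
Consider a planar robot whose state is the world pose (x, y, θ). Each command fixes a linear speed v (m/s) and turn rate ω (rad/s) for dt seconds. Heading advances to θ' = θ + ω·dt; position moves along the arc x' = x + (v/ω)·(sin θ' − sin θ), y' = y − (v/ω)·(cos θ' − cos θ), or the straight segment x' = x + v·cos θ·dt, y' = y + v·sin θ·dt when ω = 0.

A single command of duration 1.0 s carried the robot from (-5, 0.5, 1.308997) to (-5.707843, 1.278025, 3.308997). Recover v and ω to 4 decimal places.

v = 1.2500, ω = 2.0000

Δθ = 3.308997 − 1.308997 = 2.000000
ω = Δθ/dt = 2.000000/1.0 = 2.0000
R = −Δy/(cos θ' − cos θ) = 0.6250
v = R·ω = 0.6250·2.0000 = 1.2500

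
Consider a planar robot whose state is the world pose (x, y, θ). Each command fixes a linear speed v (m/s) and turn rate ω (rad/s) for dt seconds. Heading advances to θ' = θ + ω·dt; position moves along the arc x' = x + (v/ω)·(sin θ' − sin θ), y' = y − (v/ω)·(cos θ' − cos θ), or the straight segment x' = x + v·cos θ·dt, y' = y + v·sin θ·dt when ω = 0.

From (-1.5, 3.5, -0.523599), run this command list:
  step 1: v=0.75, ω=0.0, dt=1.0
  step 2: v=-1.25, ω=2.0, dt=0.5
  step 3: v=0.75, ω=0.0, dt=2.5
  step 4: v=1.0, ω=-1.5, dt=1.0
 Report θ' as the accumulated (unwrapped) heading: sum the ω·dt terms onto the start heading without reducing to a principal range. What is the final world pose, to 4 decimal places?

step 1: θ'=-0.5236 (straight) → pose (-0.8505, 3.1250, -0.5236)
step 2: θ'=0.4764 (R=-0.6250) → pose (-1.4496, 3.1391, 0.4764)
step 3: θ'=0.4764 (straight) → pose (0.2166, 3.9990, 0.4764)
step 4: θ'=-1.0236 (R=-0.6667) → pose (1.0917, 3.7534, -1.0236)

(1.0917, 3.7534, -1.0236)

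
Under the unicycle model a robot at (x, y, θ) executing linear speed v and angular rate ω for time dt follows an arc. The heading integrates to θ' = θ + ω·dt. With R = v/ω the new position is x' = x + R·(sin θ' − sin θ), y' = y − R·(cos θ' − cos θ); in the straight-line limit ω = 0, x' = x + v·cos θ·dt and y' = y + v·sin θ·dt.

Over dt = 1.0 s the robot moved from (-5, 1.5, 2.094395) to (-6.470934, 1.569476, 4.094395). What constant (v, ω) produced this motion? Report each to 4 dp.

v = 1.7500, ω = 2.0000

Δθ = 4.094395 − 2.094395 = 2.000000
ω = Δθ/dt = 2.000000/1.0 = 2.0000
R = Δx/(sin θ' − sin θ) = 0.8750
v = R·ω = 0.8750·2.0000 = 1.7500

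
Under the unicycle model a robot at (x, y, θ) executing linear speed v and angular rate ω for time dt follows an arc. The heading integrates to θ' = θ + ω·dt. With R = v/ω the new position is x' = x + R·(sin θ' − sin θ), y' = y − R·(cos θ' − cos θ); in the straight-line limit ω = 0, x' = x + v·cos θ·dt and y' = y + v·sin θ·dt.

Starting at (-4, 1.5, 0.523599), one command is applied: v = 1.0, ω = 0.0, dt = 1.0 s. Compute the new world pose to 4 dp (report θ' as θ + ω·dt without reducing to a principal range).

(-3.1340, 2.0000, 0.5236)

θ' = 0.5236 + 0.0·1.0 = 0.5236
ω = 0 → straight: x' = -4 + 1.0·cos(0.5236)·1.0 = -3.1340
y' = 1.5 + 1.0·sin(0.5236)·1.0 = 2.0000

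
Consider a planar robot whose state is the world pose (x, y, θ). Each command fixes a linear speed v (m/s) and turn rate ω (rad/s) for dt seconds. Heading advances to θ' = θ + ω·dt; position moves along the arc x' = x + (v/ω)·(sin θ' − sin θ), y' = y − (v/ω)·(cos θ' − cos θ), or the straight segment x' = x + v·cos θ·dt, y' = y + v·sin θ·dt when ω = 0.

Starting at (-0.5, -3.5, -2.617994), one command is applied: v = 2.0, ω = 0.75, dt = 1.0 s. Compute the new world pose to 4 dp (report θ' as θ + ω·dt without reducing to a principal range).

θ' = -2.6180 + 0.75·1.0 = -1.8680
R = v/ω = 2.0/0.75 = 2.6667
x' = -0.5 + 2.6667·(sin -1.8680 − sin -2.6180) = -1.7164
y' = -3.5 − 2.6667·(cos -1.8680 − cos -2.6180) = -5.0285

(-1.7164, -5.0285, -1.8680)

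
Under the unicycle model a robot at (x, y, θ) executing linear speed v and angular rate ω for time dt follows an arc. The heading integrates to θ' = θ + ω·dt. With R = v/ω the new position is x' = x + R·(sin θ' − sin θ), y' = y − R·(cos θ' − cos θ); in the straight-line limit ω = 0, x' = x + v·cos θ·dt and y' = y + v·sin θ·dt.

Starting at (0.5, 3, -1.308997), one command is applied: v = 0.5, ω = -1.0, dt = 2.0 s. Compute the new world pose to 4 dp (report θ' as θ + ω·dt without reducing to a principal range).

(-0.0663, 2.3776, -3.3090)

θ' = -1.3090 + -1.0·2.0 = -3.3090
R = v/ω = 0.5/-1.0 = -0.5000
x' = 0.5 + -0.5000·(sin -3.3090 − sin -1.3090) = -0.0663
y' = 3 − -0.5000·(cos -3.3090 − cos -1.3090) = 2.3776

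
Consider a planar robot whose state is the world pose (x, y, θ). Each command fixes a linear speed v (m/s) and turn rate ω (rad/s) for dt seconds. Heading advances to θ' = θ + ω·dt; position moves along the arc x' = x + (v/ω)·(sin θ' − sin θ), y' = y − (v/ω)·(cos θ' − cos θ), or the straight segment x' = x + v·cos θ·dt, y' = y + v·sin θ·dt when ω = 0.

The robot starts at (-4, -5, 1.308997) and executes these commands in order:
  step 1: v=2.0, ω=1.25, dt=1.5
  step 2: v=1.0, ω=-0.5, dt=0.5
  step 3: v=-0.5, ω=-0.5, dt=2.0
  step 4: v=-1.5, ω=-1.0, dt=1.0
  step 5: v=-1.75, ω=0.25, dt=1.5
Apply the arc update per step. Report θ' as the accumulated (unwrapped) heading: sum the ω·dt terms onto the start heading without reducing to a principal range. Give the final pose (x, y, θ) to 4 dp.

step 1: θ'=3.1840 (R=1.6000) → pose (-5.6133, -2.9873, 3.1840)
step 2: θ'=2.9340 (R=-2.0000) → pose (-6.1103, -2.9462, 2.9340)
step 3: θ'=1.9340 (R=1.0000) → pose (-5.3817, -3.5694, 1.9340)
step 4: θ'=0.9340 (R=1.5000) → pose (-5.5778, -4.9943, 0.9340)
step 5: θ'=1.3090 (R=-7.0000) → pose (-6.7113, -7.3449, 1.3090)

(-6.7113, -7.3449, 1.3090)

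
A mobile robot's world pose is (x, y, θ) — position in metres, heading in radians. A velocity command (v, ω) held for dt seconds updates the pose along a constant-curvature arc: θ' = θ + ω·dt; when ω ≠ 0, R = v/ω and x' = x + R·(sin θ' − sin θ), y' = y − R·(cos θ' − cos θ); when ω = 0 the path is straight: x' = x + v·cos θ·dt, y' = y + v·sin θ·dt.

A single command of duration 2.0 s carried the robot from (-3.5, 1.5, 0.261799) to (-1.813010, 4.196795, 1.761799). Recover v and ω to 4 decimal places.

v = 1.7500, ω = 0.7500

Δθ = 1.761799 − 0.261799 = 1.500000
ω = Δθ/dt = 1.500000/2.0 = 0.7500
R = −Δy/(cos θ' − cos θ) = 2.3333
v = R·ω = 2.3333·0.7500 = 1.7500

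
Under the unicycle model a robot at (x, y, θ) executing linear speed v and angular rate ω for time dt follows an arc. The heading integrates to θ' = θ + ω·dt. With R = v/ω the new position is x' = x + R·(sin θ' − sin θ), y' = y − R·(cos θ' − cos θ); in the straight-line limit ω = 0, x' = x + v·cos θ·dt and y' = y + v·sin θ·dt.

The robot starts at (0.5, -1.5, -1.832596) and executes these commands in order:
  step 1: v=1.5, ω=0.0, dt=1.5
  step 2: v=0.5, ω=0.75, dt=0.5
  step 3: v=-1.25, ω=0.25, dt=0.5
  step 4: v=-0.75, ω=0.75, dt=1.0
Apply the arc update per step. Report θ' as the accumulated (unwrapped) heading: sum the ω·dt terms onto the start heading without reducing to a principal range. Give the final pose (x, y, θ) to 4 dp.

step 1: θ'=-1.8326 (straight) → pose (-0.0823, -3.6733, -1.8326)
step 2: θ'=-1.4576 (R=0.6667) → pose (-0.1008, -3.9212, -1.4576)
step 3: θ'=-1.3326 (R=-5.0000) → pose (-0.2100, -3.3062, -1.3326)
step 4: θ'=-0.5826 (R=-1.0000) → pose (-0.6315, -2.7071, -0.5826)

(-0.6315, -2.7071, -0.5826)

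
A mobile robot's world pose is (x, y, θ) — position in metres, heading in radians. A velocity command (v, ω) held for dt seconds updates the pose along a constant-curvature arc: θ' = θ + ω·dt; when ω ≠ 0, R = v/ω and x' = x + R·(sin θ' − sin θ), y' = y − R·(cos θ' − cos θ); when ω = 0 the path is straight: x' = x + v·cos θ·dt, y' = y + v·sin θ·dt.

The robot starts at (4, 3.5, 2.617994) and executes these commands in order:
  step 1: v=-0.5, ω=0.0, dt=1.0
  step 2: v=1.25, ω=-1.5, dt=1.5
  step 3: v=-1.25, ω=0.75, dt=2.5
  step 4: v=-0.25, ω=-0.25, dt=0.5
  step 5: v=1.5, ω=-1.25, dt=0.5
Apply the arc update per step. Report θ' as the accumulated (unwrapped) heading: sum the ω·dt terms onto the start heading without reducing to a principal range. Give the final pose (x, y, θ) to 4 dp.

(3.7453, 2.7715, 1.4930)

step 1: θ'=2.6180 (straight) → pose (4.4330, 3.2500, 2.6180)
step 2: θ'=0.3680 (R=-0.8333) → pose (4.5499, 4.7492, 0.3680)
step 3: θ'=2.2430 (R=-1.6667) → pose (3.8454, 2.1563, 2.2430)
step 4: θ'=2.1180 (R=1.0000) → pose (3.9169, 2.0539, 2.1180)
step 5: θ'=1.4930 (R=-1.2000) → pose (3.7453, 2.7715, 1.4930)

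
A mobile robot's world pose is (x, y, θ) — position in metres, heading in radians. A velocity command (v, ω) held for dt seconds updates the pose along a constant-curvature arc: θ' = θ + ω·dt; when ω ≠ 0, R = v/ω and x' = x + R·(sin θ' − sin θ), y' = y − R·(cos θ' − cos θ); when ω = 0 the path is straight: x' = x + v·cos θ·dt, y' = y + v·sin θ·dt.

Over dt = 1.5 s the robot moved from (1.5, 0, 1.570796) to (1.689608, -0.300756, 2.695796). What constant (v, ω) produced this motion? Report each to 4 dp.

v = -0.2500, ω = 0.7500

Δθ = 2.695796 − 1.570796 = 1.125000
ω = Δθ/dt = 1.125000/1.5 = 0.7500
R = −Δy/(cos θ' − cos θ) = -0.3333
v = R·ω = -0.3333·0.7500 = -0.2500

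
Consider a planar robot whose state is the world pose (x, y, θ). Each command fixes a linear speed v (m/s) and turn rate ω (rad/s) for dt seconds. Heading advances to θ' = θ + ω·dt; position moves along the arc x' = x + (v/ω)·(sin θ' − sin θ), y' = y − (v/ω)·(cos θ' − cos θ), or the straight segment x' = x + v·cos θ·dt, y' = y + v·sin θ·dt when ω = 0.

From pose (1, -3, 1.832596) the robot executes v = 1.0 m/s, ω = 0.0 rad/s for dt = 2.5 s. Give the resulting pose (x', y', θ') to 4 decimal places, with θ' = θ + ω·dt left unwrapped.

θ' = 1.8326 + 0.0·2.5 = 1.8326
ω = 0 → straight: x' = 1 + 1.0·cos(1.8326)·2.5 = 0.3530
y' = -3 + 1.0·sin(1.8326)·2.5 = -0.5852

(0.3530, -0.5852, 1.8326)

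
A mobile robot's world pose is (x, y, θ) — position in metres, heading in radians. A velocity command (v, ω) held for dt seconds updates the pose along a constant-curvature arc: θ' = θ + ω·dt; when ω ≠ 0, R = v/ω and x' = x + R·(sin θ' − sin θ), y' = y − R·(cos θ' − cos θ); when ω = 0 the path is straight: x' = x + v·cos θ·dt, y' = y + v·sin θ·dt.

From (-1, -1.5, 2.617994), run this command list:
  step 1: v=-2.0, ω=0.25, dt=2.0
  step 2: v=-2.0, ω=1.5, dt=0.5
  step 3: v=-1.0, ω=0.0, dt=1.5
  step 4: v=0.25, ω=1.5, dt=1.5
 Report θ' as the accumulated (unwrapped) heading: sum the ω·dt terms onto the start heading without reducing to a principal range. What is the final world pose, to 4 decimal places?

(4.9329, -1.5261, 6.1180)

step 1: θ'=3.1180 (R=-8.0000) → pose (2.8112, -2.5696, 3.1180)
step 2: θ'=3.8680 (R=-1.3333) → pose (3.7283, -2.2334, 3.8680)
step 3: θ'=3.8680 (straight) → pose (4.8496, -1.2371, 3.8680)
step 4: θ'=6.1180 (R=0.1667) → pose (4.9329, -1.5261, 6.1180)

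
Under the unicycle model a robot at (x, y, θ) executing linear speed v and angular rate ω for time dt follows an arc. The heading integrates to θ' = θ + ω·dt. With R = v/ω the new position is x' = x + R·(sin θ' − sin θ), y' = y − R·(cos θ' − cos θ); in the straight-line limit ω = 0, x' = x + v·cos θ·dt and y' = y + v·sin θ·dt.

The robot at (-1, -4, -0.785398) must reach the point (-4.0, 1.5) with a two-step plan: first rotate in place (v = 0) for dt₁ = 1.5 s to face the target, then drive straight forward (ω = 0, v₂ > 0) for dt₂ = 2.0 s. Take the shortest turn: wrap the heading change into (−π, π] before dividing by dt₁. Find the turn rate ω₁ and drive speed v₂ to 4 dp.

heading to target = atan2(1.5−-4, -4−-1) = 2.0701
Δθ = wrap(2.0701 − -0.7854) = 2.8555; ω₁ = Δθ/dt₁ = 1.9037
distance = √((-4−-1)² + (1.5−-4)²) = 6.2650; v₂ = distance/dt₂ = 3.1325

ω₁ = 1.9037, v₂ = 3.1325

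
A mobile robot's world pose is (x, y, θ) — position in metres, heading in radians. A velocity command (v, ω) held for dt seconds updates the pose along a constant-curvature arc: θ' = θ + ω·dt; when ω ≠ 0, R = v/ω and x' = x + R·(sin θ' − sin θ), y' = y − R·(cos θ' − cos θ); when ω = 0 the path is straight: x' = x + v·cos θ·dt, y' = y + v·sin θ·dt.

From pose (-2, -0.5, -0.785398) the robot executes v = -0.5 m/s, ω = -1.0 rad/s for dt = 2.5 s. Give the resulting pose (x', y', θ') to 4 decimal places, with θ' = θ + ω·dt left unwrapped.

(-1.5748, 0.3484, -3.2854)

θ' = -0.7854 + -1.0·2.5 = -3.2854
R = v/ω = -0.5/-1.0 = 0.5000
x' = -2 + 0.5000·(sin -3.2854 − sin -0.7854) = -1.5748
y' = -0.5 − 0.5000·(cos -3.2854 − cos -0.7854) = 0.3484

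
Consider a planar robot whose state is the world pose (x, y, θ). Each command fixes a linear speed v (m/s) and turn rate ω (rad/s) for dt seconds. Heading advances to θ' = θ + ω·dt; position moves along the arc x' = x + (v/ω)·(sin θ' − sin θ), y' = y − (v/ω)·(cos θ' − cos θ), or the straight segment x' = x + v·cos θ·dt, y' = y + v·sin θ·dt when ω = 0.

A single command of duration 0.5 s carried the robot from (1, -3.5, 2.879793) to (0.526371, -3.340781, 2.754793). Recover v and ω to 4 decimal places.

v = 1.0000, ω = -0.2500

Δθ = 2.754793 − 2.879793 = -0.125000
ω = Δθ/dt = -0.125000/0.5 = -0.2500
R = Δx/(sin θ' − sin θ) = -4.0000
v = R·ω = -4.0000·-0.2500 = 1.0000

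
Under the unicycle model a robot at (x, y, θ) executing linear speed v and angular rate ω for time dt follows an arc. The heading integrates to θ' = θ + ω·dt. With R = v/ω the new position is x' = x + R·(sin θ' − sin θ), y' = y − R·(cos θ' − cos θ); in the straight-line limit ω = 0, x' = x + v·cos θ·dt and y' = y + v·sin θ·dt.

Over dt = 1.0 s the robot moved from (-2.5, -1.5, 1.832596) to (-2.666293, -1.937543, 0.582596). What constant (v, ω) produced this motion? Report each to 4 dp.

v = -0.5000, ω = -1.2500

Δθ = 0.582596 − 1.832596 = -1.250000
ω = Δθ/dt = -1.250000/1.0 = -1.2500
R = −Δy/(cos θ' − cos θ) = 0.4000
v = R·ω = 0.4000·-1.2500 = -0.5000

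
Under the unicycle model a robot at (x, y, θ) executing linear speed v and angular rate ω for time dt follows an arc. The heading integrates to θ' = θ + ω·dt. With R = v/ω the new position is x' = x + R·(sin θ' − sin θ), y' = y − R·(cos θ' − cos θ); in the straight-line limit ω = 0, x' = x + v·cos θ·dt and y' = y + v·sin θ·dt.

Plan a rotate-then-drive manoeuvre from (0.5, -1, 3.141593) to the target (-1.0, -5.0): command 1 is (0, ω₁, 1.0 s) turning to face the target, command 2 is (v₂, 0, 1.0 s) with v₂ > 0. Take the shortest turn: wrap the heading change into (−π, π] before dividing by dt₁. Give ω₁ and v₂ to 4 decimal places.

ω₁ = 1.2120, v₂ = 4.2720

heading to target = atan2(-5−-1, -1−0.5) = -1.9296
Δθ = wrap(-1.9296 − 3.1416) = 1.2120; ω₁ = Δθ/dt₁ = 1.2120
distance = √((-1−0.5)² + (-5−-1)²) = 4.2720; v₂ = distance/dt₂ = 4.2720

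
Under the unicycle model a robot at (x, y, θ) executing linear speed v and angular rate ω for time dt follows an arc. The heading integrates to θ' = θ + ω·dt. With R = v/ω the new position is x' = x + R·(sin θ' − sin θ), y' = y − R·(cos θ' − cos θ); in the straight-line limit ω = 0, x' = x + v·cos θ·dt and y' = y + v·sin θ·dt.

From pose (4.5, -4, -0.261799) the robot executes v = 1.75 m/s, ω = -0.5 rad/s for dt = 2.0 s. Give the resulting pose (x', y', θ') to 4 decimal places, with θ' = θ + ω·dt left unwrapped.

(6.9284, -6.3164, -1.2618)

θ' = -0.2618 + -0.5·2.0 = -1.2618
R = v/ω = 1.75/-0.5 = -3.5000
x' = 4.5 + -3.5000·(sin -1.2618 − sin -0.2618) = 6.9284
y' = -4 − -3.5000·(cos -1.2618 − cos -0.2618) = -6.3164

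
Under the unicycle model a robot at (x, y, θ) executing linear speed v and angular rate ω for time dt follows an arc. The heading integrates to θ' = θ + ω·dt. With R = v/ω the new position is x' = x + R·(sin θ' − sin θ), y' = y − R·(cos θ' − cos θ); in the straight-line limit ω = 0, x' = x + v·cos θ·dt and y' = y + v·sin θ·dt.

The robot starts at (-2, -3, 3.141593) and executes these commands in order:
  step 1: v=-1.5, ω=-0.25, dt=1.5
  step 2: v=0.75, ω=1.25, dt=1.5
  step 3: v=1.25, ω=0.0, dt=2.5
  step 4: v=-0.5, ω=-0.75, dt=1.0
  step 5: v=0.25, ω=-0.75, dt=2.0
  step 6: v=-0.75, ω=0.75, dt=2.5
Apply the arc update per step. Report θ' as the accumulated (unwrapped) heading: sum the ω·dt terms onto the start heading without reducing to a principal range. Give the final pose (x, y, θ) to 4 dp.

(0.4984, -6.3088, 4.2666)

step 1: θ'=2.7666 (R=6.0000) → pose (0.1976, -3.4170, 2.7666)
step 2: θ'=4.6416 (R=0.6000) → pose (-0.6206, -3.9328, 4.6416)
step 3: θ'=4.6416 (straight) → pose (-0.8417, -7.0500, 4.6416)
step 4: θ'=3.8916 (R=0.6667) → pose (-0.6311, -6.6094, 3.8916)
step 5: θ'=2.3916 (R=-0.3333) → pose (-1.0855, -6.6094, 2.3916)
step 6: θ'=4.2666 (R=-1.0000) → pose (0.4984, -6.3088, 4.2666)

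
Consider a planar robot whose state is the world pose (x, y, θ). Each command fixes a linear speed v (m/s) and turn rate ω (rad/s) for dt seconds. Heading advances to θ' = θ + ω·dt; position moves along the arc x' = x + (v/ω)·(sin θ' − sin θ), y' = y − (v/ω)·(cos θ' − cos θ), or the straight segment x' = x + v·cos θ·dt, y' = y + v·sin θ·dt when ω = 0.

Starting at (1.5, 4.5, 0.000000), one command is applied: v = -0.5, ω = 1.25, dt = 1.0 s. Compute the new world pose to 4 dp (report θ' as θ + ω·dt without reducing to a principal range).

(1.1204, 4.2261, 1.2500)

θ' = 0.0000 + 1.25·1.0 = 1.2500
R = v/ω = -0.5/1.25 = -0.4000
x' = 1.5 + -0.4000·(sin 1.2500 − sin 0.0000) = 1.1204
y' = 4.5 − -0.4000·(cos 1.2500 − cos 0.0000) = 4.2261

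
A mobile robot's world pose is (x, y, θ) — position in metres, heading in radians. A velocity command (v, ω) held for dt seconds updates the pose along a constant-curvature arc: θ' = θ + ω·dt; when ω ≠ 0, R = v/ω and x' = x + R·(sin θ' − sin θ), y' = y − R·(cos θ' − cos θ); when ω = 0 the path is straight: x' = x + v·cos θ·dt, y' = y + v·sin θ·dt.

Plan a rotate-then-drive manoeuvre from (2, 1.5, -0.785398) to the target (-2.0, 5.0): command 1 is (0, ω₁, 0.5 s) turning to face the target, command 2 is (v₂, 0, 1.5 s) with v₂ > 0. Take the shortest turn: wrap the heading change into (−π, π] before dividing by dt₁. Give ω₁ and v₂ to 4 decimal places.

heading to target = atan2(5−1.5, -2−2) = 2.4228
Δθ = wrap(2.4228 − -0.7854) = -3.0750; ω₁ = Δθ/dt₁ = -6.1500
distance = √((-2−2)² + (5−1.5)²) = 5.3151; v₂ = distance/dt₂ = 3.5434

ω₁ = -6.1500, v₂ = 3.5434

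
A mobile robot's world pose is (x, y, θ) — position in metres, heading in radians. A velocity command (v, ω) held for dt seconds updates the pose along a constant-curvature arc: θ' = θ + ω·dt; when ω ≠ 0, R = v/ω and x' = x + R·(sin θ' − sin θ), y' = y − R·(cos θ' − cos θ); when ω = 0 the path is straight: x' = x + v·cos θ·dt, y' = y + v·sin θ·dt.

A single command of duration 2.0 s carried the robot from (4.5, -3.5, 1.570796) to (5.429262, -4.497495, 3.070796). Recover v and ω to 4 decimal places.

v = -0.7500, ω = 0.7500

Δθ = 3.070796 − 1.570796 = 1.500000
ω = Δθ/dt = 1.500000/2.0 = 0.7500
R = −Δy/(cos θ' − cos θ) = -1.0000
v = R·ω = -1.0000·0.7500 = -0.7500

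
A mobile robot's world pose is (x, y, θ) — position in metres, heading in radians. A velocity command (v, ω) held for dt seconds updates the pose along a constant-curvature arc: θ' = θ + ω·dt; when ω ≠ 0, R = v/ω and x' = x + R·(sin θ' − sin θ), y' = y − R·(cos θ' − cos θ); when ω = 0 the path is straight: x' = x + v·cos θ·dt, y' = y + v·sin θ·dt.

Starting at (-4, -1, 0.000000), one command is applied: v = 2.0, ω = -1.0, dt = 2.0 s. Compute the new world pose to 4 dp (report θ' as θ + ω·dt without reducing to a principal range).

θ' = 0.0000 + -1.0·2.0 = -2.0000
R = v/ω = 2.0/-1.0 = -2.0000
x' = -4 + -2.0000·(sin -2.0000 − sin 0.0000) = -2.1814
y' = -1 − -2.0000·(cos -2.0000 − cos 0.0000) = -3.8323

(-2.1814, -3.8323, -2.0000)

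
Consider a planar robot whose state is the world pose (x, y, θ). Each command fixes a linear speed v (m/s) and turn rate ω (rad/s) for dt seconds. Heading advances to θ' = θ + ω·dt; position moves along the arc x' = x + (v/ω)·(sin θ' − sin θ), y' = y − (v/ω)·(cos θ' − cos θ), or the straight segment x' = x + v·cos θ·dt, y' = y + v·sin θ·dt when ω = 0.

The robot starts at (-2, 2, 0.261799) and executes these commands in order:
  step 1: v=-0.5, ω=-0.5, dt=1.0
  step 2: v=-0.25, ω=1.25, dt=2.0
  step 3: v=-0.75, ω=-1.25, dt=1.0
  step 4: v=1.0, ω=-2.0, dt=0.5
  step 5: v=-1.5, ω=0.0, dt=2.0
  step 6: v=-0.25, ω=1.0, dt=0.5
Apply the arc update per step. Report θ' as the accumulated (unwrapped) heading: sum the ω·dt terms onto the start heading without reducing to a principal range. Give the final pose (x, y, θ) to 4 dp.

(-5.3511, 1.1391, 0.5118)

step 1: θ'=-0.2382 (R=1.0000) → pose (-2.4948, 1.9942, -0.2382)
step 2: θ'=2.2618 (R=-0.2000) → pose (-2.6961, 1.6723, 2.2618)
step 3: θ'=1.0118 (R=0.6000) → pose (-2.6498, 0.9718, 1.0118)
step 4: θ'=0.0118 (R=-0.5000) → pose (-2.2318, 1.2066, 0.0118)
step 5: θ'=0.0118 (straight) → pose (-5.2316, 1.1712, 0.0118)
step 6: θ'=0.5118 (R=-0.2500) → pose (-5.3511, 1.1391, 0.5118)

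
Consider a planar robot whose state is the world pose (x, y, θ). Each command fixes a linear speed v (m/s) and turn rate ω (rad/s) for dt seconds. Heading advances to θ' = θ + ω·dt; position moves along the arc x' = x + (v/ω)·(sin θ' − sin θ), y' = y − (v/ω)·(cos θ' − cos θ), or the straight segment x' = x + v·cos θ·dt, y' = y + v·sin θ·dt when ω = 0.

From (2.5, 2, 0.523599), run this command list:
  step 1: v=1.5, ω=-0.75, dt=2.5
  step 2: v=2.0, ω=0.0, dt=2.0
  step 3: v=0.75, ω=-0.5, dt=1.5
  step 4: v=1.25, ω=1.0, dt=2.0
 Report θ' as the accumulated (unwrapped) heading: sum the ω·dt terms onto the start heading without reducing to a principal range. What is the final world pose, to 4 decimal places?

(7.1039, -6.1626, -0.1014)

step 1: θ'=-1.3514 (R=-2.0000) → pose (5.4521, 0.7032, -1.3514)
step 2: θ'=-1.3514 (straight) → pose (6.3226, -3.2009, -1.3514)
step 3: θ'=-2.1014 (R=-1.5000) → pose (6.1523, -4.2864, -2.1014)
step 4: θ'=-0.1014 (R=1.2500) → pose (7.1039, -6.1626, -0.1014)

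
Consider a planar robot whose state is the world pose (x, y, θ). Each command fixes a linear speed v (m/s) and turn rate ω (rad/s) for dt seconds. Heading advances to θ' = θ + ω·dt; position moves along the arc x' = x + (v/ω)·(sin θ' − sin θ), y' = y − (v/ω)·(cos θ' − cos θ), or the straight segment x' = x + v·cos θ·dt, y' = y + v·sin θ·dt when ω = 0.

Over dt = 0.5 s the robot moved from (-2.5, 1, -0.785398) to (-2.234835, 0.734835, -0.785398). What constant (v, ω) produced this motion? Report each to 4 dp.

Δθ = -0.785398 − -0.785398 = 0.000000
ω = Δθ/dt = 0.000000/0.5 = 0.0000
ω = 0 → v = (Δx·cos θ + Δy·sin θ)/dt = 0.7500

v = 0.7500, ω = 0.0000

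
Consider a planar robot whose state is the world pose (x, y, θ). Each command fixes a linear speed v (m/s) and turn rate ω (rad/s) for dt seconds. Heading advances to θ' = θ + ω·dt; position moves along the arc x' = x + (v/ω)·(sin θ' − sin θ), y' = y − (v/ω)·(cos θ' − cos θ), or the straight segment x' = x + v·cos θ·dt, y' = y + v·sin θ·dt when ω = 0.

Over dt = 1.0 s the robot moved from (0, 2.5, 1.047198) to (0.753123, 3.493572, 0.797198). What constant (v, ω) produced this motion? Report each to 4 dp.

Δθ = 0.797198 − 1.047198 = -0.250000
ω = Δθ/dt = -0.250000/1.0 = -0.2500
R = −Δy/(cos θ' − cos θ) = -5.0000
v = R·ω = -5.0000·-0.2500 = 1.2500

v = 1.2500, ω = -0.2500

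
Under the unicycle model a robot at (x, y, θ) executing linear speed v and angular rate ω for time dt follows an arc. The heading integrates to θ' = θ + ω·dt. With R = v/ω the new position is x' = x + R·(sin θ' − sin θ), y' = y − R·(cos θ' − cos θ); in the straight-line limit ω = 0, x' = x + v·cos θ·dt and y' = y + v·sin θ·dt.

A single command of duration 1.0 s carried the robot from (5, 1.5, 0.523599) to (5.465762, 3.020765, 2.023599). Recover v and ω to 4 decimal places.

v = 1.7500, ω = 1.5000

Δθ = 2.023599 − 0.523599 = 1.500000
ω = Δθ/dt = 1.500000/1.0 = 1.5000
R = −Δy/(cos θ' − cos θ) = 1.1667
v = R·ω = 1.1667·1.5000 = 1.7500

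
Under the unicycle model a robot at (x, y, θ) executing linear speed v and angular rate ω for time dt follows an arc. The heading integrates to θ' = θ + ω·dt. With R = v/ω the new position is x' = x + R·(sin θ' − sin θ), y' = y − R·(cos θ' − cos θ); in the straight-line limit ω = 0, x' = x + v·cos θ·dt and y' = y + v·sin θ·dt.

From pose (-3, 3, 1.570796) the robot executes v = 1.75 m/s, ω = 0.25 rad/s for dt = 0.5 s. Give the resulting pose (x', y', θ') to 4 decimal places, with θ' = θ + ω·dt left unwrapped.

(-3.0546, 3.8727, 1.6958)

θ' = 1.5708 + 0.25·0.5 = 1.6958
R = v/ω = 1.75/0.25 = 7.0000
x' = -3 + 7.0000·(sin 1.6958 − sin 1.5708) = -3.0546
y' = 3 − 7.0000·(cos 1.6958 − cos 1.5708) = 3.8727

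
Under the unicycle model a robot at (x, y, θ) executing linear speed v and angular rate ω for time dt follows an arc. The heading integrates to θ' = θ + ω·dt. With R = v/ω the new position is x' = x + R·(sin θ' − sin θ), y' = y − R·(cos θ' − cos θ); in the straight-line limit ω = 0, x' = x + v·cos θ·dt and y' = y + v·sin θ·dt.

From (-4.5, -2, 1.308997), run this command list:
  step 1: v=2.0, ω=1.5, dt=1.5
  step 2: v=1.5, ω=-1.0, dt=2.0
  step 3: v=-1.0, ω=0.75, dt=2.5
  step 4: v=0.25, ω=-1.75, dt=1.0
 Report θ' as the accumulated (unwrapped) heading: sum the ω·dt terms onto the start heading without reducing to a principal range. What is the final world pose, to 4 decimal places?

step 1: θ'=3.5590 (R=1.3333) → pose (-6.3284, -0.4360, 3.5590)
step 2: θ'=1.5590 (R=-1.5000) → pose (-8.4364, 0.9529, 1.5590)
step 3: θ'=3.4340 (R=-1.3333) → pose (-6.7188, -0.3396, 3.4340)
step 4: θ'=1.6840 (R=-0.1429) → pose (-6.9019, -0.2189, 1.6840)

(-6.9019, -0.2189, 1.6840)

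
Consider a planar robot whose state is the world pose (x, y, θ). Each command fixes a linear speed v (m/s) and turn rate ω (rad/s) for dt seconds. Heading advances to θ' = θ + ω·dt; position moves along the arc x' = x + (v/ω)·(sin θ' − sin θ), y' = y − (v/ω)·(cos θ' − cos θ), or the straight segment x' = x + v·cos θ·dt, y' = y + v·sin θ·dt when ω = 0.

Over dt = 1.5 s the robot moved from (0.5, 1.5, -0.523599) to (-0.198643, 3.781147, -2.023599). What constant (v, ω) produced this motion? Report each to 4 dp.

Δθ = -2.023599 − -0.523599 = -1.500000
ω = Δθ/dt = -1.500000/1.5 = -1.0000
R = −Δy/(cos θ' − cos θ) = 1.7500
v = R·ω = 1.7500·-1.0000 = -1.7500

v = -1.7500, ω = -1.0000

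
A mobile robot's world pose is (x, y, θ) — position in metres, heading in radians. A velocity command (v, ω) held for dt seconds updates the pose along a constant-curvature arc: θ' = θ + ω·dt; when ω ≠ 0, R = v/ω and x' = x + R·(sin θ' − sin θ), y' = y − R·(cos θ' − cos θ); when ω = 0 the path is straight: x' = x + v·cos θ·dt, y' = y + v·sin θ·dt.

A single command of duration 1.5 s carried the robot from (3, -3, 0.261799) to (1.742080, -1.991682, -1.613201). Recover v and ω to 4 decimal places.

v = -1.2500, ω = -1.2500

Δθ = -1.613201 − 0.261799 = -1.875000
ω = Δθ/dt = -1.875000/1.5 = -1.2500
R = Δx/(sin θ' − sin θ) = 1.0000
v = R·ω = 1.0000·-1.2500 = -1.2500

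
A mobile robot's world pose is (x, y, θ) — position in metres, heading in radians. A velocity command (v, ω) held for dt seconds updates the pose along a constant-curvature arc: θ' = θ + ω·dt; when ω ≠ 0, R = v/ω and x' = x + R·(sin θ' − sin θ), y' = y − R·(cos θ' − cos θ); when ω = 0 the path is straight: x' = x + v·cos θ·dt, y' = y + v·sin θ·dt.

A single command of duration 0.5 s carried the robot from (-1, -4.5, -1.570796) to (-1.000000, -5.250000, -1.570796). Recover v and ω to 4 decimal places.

v = 1.5000, ω = 0.0000

Δθ = -1.570796 − -1.570796 = 0.000000
ω = Δθ/dt = 0.000000/0.5 = 0.0000
ω = 0 → v = (Δx·cos θ + Δy·sin θ)/dt = 1.5000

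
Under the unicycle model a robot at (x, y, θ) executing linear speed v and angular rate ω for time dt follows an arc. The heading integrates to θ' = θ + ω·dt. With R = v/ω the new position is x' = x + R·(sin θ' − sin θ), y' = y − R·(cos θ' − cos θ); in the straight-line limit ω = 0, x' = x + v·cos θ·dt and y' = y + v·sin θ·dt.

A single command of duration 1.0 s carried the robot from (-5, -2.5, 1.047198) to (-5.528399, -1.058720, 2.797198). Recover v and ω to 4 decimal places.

v = 1.7500, ω = 1.7500

Δθ = 2.797198 − 1.047198 = 1.750000
ω = Δθ/dt = 1.750000/1.0 = 1.7500
R = −Δy/(cos θ' − cos θ) = 1.0000
v = R·ω = 1.0000·1.7500 = 1.7500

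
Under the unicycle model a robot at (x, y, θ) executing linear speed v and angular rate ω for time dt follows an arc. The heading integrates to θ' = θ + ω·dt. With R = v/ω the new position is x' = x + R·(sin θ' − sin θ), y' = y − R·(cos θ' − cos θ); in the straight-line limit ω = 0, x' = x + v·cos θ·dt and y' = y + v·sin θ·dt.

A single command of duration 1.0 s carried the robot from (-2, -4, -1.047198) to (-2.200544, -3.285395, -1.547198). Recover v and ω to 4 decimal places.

Δθ = -1.547198 − -1.047198 = -0.500000
ω = Δθ/dt = -0.500000/1.0 = -0.5000
R = −Δy/(cos θ' − cos θ) = 1.5000
v = R·ω = 1.5000·-0.5000 = -0.7500

v = -0.7500, ω = -0.5000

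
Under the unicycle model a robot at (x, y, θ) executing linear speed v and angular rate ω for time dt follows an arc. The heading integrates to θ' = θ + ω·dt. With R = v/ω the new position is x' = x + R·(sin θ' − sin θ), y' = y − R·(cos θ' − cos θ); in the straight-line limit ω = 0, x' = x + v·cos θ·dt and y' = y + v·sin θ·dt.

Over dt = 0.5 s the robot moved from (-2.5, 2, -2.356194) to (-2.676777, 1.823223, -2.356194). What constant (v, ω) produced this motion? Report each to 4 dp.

v = 0.5000, ω = 0.0000

Δθ = -2.356194 − -2.356194 = 0.000000
ω = Δθ/dt = 0.000000/0.5 = 0.0000
ω = 0 → v = (Δx·cos θ + Δy·sin θ)/dt = 0.5000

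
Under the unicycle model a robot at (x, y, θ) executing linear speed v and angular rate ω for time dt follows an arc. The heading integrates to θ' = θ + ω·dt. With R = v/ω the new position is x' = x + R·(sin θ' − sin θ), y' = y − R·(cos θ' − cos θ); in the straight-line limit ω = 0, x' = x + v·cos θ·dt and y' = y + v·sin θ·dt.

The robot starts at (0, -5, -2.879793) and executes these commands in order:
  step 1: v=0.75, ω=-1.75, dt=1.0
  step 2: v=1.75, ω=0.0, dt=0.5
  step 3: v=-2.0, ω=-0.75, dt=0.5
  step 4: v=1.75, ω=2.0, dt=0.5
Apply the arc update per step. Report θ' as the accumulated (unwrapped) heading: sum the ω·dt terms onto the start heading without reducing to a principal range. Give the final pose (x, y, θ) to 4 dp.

(-0.8872, -3.9171, -4.0048)

step 1: θ'=-4.6298 (R=-0.4286) → pose (-0.5380, -4.6214, -4.6298)
step 2: θ'=-4.6298 (straight) → pose (-0.6102, -3.7494, -4.6298)
step 3: θ'=-5.0048 (R=2.6667) → pose (-0.7143, -4.7381, -5.0048)
step 4: θ'=-4.0048 (R=0.8750) → pose (-0.8872, -3.9171, -4.0048)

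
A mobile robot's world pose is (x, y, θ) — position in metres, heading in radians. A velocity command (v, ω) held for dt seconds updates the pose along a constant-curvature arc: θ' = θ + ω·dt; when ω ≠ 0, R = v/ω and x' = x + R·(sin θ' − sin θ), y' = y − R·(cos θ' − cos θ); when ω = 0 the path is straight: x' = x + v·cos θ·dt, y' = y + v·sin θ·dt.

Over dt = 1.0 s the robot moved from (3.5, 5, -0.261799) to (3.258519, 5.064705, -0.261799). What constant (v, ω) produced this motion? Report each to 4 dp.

Δθ = -0.261799 − -0.261799 = 0.000000
ω = Δθ/dt = 0.000000/1.0 = 0.0000
ω = 0 → v = (Δx·cos θ + Δy·sin θ)/dt = -0.2500

v = -0.2500, ω = 0.0000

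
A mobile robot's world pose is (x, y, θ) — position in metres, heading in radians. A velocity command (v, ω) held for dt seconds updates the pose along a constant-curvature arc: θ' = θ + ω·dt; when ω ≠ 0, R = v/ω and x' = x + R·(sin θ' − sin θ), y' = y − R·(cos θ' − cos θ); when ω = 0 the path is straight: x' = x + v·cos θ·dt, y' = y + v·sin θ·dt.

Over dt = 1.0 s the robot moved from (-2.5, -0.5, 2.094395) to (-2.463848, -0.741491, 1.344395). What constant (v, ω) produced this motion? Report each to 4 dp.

v = -0.2500, ω = -0.7500

Δθ = 1.344395 − 2.094395 = -0.750000
ω = Δθ/dt = -0.750000/1.0 = -0.7500
R = −Δy/(cos θ' − cos θ) = 0.3333
v = R·ω = 0.3333·-0.7500 = -0.2500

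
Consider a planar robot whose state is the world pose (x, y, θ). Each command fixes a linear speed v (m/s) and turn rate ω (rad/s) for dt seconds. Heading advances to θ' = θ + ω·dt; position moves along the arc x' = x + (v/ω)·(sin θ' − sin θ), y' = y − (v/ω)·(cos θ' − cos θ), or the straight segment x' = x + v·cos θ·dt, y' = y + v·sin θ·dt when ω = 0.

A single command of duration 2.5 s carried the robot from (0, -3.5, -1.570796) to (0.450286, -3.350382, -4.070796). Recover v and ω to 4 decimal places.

Δθ = -4.070796 − -1.570796 = -2.500000
ω = Δθ/dt = -2.500000/2.5 = -1.0000
R = Δx/(sin θ' − sin θ) = 0.2500
v = R·ω = 0.2500·-1.0000 = -0.2500

v = -0.2500, ω = -1.0000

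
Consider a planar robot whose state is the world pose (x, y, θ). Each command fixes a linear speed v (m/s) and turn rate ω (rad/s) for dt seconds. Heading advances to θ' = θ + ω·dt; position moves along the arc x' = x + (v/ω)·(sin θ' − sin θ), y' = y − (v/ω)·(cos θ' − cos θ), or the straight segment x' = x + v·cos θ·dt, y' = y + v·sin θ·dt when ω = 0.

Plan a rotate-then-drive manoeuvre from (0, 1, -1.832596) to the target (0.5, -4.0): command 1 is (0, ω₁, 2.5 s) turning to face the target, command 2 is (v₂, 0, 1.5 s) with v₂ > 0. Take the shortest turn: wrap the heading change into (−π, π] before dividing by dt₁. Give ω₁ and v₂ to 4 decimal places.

ω₁ = 0.1446, v₂ = 3.3500

heading to target = atan2(-4−1, 0.5−0) = -1.4711
Δθ = wrap(-1.4711 − -1.8326) = 0.3615; ω₁ = Δθ/dt₁ = 0.1446
distance = √((0.5−0)² + (-4−1)²) = 5.0249; v₂ = distance/dt₂ = 3.3500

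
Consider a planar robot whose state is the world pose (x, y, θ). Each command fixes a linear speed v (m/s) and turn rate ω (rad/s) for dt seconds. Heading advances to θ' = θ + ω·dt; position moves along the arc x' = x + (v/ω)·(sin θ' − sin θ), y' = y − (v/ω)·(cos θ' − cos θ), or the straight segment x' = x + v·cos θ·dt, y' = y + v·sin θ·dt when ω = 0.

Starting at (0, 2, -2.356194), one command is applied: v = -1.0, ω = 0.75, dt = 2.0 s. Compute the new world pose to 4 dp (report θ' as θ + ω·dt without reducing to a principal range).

θ' = -2.3562 + 0.75·2.0 = -0.8562
R = v/ω = -1.0/0.75 = -1.3333
x' = 0 + -1.3333·(sin -0.8562 − sin -2.3562) = 0.0643
y' = 2 − -1.3333·(cos -0.8562 − cos -2.3562) = 3.8166

(0.0643, 3.8166, -0.8562)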